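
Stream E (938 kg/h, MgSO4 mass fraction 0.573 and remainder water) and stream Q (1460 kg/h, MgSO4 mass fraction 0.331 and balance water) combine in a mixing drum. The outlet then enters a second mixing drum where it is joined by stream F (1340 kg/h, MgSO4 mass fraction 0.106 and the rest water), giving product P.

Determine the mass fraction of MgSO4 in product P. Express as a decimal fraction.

0.311

Overall, product flow = 3738 kg/h.
MgSO4 in = 938×0.573 + 1460×0.331 + 1340×0.106 = 1162.8 kg/h.
MgSO4 fraction in P = 0.311.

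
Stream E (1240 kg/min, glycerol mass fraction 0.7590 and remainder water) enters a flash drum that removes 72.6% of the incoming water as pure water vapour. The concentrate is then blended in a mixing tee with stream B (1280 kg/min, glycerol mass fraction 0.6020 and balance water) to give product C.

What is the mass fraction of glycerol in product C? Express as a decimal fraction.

0.7432

Vapour removed = 0.726×0.241×1240 = 216.96 kg/min; concentrate = 1023 kg/min.
glycerol reaching the mixer = 941.16 (from concentrate) + 1280×0.602 = 1711.7 kg/min.
Product flow = 1023 + 1280 = 2303 kg/min; glycerol fraction = 0.7432.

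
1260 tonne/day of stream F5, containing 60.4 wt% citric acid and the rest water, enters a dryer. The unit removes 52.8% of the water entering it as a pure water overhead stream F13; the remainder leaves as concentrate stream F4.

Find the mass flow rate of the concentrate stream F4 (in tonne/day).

water entering = 1260×0.396 = 498.96 tonne/day; overhead removed = 0.528×498.96 = 263.45 tonne/day.
Concentrate = 1260 − 263.45 = 996.55 tonne/day.

996.5 tonne/day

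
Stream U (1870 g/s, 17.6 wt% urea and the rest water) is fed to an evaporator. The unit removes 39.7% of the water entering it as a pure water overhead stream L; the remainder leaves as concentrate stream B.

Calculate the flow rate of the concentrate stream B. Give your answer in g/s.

1258 g/s

water entering = 1870×0.824 = 1540.9 g/s; overhead removed = 0.397×1540.9 = 611.73 g/s.
Concentrate = 1870 − 611.73 = 1258.3 g/s.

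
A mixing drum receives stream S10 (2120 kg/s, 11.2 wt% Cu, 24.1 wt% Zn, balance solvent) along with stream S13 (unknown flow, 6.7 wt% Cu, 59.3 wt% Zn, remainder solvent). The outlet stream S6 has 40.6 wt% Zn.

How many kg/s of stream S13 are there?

1871 kg/s

Let S13 be the unknown flow. Total out = 2120 + S13.
Zn balance: 510.92 + 0.593·S13 = 0.406·(2120 + S13)
(0.593 − 0.406)·S13 = 0.406×2120 − 510.92 = 349.8
S13 = 349.8 / 0.187 = 1870.6 kg/s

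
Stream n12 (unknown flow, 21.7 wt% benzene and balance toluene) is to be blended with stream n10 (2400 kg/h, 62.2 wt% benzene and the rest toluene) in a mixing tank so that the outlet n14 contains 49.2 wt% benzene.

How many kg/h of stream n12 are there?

1135 kg/h

Let n12 be the unknown flow. Total out = 2400 + n12.
benzene balance: 1492.8 + 0.217·n12 = 0.492·(2400 + n12)
(0.217 − 0.492)·n12 = 0.492×2400 − 1492.8 = -312
n12 = -312 / -0.275 = 1134.5 kg/h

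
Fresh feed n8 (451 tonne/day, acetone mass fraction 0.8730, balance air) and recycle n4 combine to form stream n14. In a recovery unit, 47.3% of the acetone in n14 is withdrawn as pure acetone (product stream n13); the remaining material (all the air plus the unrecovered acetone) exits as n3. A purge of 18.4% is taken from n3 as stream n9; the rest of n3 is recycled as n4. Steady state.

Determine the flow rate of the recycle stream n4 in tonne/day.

551.1 tonne/day

air enters only via n8 and leaves only via the purge: 451×0.127 = 0.184×(air in n3), and the recovery unit passes all air, so air in n14 = air in n3 = 311.29 tonne/day.
acetone in n14: m_A = 451×0.873 + (1−0.184)·(1−0.473)·m_A, so m_A = 393.72/0.5700 = 690.78 tonne/day.
n3 = (1−0.473)×690.78 + 311.29 = 675.33 tonne/day.
Recycle n4 = (1−0.184)×675.33 = 551.07 tonne/day.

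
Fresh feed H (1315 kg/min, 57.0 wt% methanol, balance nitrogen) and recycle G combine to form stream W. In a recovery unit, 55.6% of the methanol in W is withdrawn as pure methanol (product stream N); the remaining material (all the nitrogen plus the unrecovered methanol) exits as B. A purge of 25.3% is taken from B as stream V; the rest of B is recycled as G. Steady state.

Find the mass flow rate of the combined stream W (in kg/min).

nitrogen enters only via H and leaves only via the purge: 1315×0.430 = 0.253×(nitrogen in B), and the recovery unit passes all nitrogen, so nitrogen in W = nitrogen in B = 2235 kg/min.
methanol in W: m_A = 1315×0.570 + (1−0.253)·(1−0.556)·m_A, so m_A = 749.55/0.6683 = 1121.5 kg/min.
W = 1121.5 + 2235 = 3356.5 kg/min.

3357 kg/min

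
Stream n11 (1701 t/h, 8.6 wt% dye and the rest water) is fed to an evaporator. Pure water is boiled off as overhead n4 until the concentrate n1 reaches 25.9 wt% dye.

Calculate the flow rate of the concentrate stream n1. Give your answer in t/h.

dye is conserved: 1701×0.086 = 146.29 t/h all reports to the concentrate.
Concentrate = 146.29/(target fraction) = 564.81 t/h.

564.8 t/h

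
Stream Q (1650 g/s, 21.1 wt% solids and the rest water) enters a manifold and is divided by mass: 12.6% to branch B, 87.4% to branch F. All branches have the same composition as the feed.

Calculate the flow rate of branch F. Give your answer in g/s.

Branch F flow = 0.874×1650 = 1442.1 g/s.

1442 g/s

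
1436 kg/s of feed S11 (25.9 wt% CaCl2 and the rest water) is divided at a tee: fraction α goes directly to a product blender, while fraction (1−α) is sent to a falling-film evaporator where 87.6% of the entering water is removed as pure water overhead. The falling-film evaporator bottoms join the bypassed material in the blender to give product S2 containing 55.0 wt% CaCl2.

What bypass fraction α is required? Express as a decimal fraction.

All 1436×0.259 = 371.92 kg/s of CaCl2 reaches S2, so S2 = 371.92/0.550 = 676.23 kg/s and vapour = 759.77 kg/s.
The evaporator receives (1−α)·1436 of feed at 0.741 water and removes 0.876 of that water:
0.876×0.741×(1−α)×1436 = 759.77
(1−α) = 759.77/932.13 = 0.8151;  α = 0.1849.

0.185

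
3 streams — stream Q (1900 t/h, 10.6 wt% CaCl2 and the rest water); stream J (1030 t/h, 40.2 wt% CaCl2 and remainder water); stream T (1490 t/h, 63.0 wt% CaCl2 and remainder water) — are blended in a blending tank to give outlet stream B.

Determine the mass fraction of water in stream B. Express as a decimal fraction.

Total flow out = 1900 + 1030 + 1490 = 4420 t/h.
water in = 1900×0.894 + 1030×0.598 + 1490×0.370 = 2865.8 t/h.
water mass fraction in B = 2865.8/4420 = 0.6484.

0.6484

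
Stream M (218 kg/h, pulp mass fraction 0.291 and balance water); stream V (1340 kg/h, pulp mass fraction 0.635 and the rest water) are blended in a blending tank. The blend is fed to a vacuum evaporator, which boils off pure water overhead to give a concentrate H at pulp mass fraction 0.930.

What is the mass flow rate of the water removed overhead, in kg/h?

574.8 kg/h

pulp entering = 218×0.291 + 1340×0.635 = 914.34 kg/h.
All pulp reports to H, so H = 914.34/0.930 = 983.16 kg/h.
Total feed = 1558 kg/h; overhead = 1558 − 983.16 = 574.84 kg/h.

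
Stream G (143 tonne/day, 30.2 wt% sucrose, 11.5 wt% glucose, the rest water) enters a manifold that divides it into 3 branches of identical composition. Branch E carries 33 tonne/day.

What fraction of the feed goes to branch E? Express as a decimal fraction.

0.231

Fraction to E = 33/143 = 0.2308.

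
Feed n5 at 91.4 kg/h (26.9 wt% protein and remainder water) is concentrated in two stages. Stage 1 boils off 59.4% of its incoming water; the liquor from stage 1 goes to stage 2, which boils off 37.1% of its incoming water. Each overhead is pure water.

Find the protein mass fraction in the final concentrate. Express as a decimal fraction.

water in feed = 91.4×0.731 = 66.813 kg/h.
After stage 1: water left = (1−0.594)×66.813 = 27.126; stream total = 51.713 kg/h.
After stage 2: water left = (1−0.371)×27.126 = 17.062; final concentrate = 41.649 kg/h.
protein fraction = 24.587/41.649 = 0.590.

0.590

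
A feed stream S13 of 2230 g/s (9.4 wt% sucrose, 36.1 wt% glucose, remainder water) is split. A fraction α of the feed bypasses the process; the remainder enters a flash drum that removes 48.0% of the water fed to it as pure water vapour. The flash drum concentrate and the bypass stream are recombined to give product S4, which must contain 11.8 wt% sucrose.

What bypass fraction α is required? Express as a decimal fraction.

0.223

All 2230×0.094 = 209.62 g/s of sucrose reaches S4, so S4 = 209.62/0.118 = 1776.4 g/s and vapour = 453.56 g/s.
The evaporator receives (1−α)·2230 of feed at 0.545 water and removes 0.480 of that water:
0.480×0.545×(1−α)×2230 = 453.56
(1−α) = 453.56/583.37 = 0.7775;  α = 0.2225.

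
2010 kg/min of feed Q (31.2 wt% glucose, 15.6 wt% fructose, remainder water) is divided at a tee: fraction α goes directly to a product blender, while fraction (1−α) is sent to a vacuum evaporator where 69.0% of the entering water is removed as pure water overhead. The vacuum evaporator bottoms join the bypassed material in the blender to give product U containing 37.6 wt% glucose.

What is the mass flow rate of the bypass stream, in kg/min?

1078 kg/min

All 2010×0.312 = 627.12 kg/min of glucose reaches U, so U = 627.12/0.376 = 1667.9 kg/min and vapour = 342.13 kg/min.
The evaporator receives (1−α)·2010 of feed at 0.532 water and removes 0.690 of that water:
0.690×0.532×(1−α)×2010 = 342.13
(1−α) = 342.13/737.83 = 0.4637;  α = 0.5363.
Bypass flow = 0.5363×2010 = 1078 kg/min.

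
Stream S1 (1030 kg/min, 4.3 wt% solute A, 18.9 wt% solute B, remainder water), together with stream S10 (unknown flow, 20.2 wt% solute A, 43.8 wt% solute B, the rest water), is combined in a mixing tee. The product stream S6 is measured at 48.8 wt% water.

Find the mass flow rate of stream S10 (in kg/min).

2253 kg/min

Let S10 be the unknown flow. Total out = 1030 + S10.
water balance: 791.04 + 0.360·S10 = 0.488·(1030 + S10)
(0.360 − 0.488)·S10 = 0.488×1030 − 791.04 = -288.4
S10 = -288.4 / -0.128 = 2253.1 kg/min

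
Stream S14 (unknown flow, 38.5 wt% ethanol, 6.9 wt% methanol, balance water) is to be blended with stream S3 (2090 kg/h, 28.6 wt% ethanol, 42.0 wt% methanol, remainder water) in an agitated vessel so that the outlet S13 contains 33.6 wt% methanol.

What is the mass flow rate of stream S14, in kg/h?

Let S14 be the unknown flow. Total out = 2090 + S14.
methanol balance: 877.8 + 0.069·S14 = 0.336·(2090 + S14)
(0.069 − 0.336)·S14 = 0.336×2090 − 877.8 = -175.56
S14 = -175.56 / -0.267 = 657.53 kg/h

657.5 kg/h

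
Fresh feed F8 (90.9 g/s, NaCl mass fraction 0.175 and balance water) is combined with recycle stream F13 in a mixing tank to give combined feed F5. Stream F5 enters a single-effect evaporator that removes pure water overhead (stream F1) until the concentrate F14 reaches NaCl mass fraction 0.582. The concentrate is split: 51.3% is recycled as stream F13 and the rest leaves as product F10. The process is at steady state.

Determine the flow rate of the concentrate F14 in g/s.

Overall NaCl balance (none leaves overhead): NaCl in fresh feed = NaCl in product, i.e. 90.9×0.175 = (1−0.513)·F14·0.582.
F14 = 15.908/(0.582×0.487) = 56.124 g/s.

56.12 g/s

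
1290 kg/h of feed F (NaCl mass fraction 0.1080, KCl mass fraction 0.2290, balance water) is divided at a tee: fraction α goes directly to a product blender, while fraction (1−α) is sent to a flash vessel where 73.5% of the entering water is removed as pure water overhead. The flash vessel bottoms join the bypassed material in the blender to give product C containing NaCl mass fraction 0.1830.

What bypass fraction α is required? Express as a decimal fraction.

All 1290×0.108 = 139.32 kg/h of NaCl reaches C, so C = 139.32/0.183 = 761.31 kg/h and vapour = 528.69 kg/h.
The evaporator receives (1−α)·1290 of feed at 0.663 water and removes 0.735 of that water:
0.735×0.663×(1−α)×1290 = 528.69
(1−α) = 528.69/628.62 = 0.8410;  α = 0.1590.

0.159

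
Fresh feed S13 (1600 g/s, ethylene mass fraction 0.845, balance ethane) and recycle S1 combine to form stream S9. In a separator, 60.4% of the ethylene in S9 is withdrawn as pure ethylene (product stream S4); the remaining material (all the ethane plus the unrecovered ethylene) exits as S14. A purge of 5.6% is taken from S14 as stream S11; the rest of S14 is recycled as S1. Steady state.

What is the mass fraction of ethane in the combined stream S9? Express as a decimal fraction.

0.672

ethane enters only via S13 and leaves only via the purge: 1600×0.155 = 0.056×(ethane in S14), and the separator passes all ethane, so ethane in S9 = ethane in S14 = 4428.6 g/s.
ethylene in S9: m_A = 1600×0.845 + (1−0.056)·(1−0.604)·m_A, so m_A = 1352/0.6262 = 2159.1 g/s.
S9 = 2159.1 + 4428.6 = 6587.7 g/s.
ethane fraction in S9 = 4428.6/6587.7 = 0.672.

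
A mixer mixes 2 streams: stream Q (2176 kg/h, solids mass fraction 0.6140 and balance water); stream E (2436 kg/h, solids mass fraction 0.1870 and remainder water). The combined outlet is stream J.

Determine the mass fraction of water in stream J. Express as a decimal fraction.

0.6115

Total flow out = 2176 + 2436 = 4612 kg/h.
water in = 2176×0.386 + 2436×0.813 = 2820.4 kg/h.
water mass fraction in J = 2820.4/4612 = 0.6115.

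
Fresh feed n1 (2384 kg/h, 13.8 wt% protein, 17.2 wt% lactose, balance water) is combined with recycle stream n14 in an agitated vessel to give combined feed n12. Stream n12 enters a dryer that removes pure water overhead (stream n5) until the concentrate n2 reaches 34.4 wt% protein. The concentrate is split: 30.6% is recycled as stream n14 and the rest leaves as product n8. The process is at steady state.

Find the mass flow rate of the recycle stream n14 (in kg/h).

421.7 kg/h

Overall protein balance (none leaves overhead): protein in fresh feed = protein in product, i.e. 2384×0.138 = (1−0.306)·n2·0.344.
n2 = 328.99/(0.344×0.694) = 1378.1 kg/h.
Recycle n14 = 0.306×1378.1 = 421.69 kg/h.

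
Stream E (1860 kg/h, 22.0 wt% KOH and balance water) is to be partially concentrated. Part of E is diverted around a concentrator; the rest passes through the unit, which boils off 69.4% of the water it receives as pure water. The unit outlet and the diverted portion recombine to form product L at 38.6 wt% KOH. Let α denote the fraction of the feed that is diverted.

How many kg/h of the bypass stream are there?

All 1860×0.220 = 409.2 kg/h of KOH reaches L, so L = 409.2/0.386 = 1060.1 kg/h and vapour = 799.9 kg/h.
The evaporator receives (1−α)·1860 of feed at 0.780 water and removes 0.694 of that water:
0.694×0.780×(1−α)×1860 = 799.9
(1−α) = 799.9/1006.9 = 0.7945;  α = 0.2055.
Bypass flow = 0.2055×1860 = 382.32 kg/h.

382.3 kg/h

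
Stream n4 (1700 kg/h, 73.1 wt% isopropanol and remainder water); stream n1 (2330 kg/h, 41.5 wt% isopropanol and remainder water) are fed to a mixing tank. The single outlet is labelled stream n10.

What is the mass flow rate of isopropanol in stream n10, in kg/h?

isopropanol out = isopropanol in = 1700×0.731 + 2330×0.415 = 2209.7 kg/h.

2210 kg/h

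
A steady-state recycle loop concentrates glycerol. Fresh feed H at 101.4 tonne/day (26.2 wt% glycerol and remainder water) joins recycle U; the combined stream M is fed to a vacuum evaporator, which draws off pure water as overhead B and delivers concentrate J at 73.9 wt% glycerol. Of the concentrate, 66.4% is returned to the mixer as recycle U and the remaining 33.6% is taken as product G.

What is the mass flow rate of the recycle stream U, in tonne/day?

71.04 tonne/day

Overall glycerol balance (none leaves overhead): glycerol in fresh feed = glycerol in product, i.e. 101.4×0.262 = (1−0.664)·J·0.739.
J = 26.567/(0.739×0.336) = 106.99 tonne/day.
Recycle U = 0.664×106.99 = 71.043 tonne/day.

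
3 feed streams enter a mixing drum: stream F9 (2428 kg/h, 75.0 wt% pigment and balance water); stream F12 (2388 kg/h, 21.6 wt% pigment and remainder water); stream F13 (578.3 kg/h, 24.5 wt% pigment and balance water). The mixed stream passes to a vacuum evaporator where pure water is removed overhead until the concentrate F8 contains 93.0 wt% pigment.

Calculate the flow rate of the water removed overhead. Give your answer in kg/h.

2729 kg/h

pigment entering = 2428×0.750 + 2388×0.216 + 578.3×0.245 = 2478.5 kg/h.
All pigment reports to F8, so F8 = 2478.5/0.930 = 2665 kg/h.
Total feed = 5394.3 kg/h; overhead = 5394.3 − 2665 = 2729.3 kg/h.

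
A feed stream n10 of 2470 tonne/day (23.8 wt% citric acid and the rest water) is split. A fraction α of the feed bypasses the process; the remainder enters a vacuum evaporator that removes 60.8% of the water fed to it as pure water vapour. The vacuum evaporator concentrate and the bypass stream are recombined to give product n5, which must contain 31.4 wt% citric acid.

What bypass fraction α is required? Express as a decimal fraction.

0.478

All 2470×0.238 = 587.86 tonne/day of citric acid reaches n5, so n5 = 587.86/0.314 = 1872.2 tonne/day and vapour = 597.83 tonne/day.
The evaporator receives (1−α)·2470 of feed at 0.762 water and removes 0.608 of that water:
0.608×0.762×(1−α)×2470 = 597.83
(1−α) = 597.83/1144.3 = 0.5224;  α = 0.4776.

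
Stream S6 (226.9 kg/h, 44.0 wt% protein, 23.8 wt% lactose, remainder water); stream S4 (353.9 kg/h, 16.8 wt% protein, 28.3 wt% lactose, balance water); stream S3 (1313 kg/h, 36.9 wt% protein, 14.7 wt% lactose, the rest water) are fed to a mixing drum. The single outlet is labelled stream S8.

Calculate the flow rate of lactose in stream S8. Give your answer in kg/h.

347.2 kg/h

lactose out = lactose in = 226.9×0.238 + 353.9×0.283 + 1313×0.147 = 347.17 kg/h.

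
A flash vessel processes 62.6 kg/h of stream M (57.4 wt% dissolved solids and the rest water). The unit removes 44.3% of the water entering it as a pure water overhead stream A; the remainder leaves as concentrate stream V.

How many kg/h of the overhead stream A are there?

water entering = 62.6×0.426 = 26.668 kg/h; overhead removed = 0.443×26.668 = 11.814 kg/h.

11.81 kg/h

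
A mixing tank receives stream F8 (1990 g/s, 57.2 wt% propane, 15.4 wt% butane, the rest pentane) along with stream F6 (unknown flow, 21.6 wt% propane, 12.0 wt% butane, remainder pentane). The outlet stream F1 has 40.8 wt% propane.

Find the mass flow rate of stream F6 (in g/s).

1700 g/s

Let F6 be the unknown flow. Total out = 1990 + F6.
propane balance: 1138.3 + 0.216·F6 = 0.408·(1990 + F6)
(0.216 − 0.408)·F6 = 0.408×1990 − 1138.3 = -326.36
F6 = -326.36 / -0.192 = 1699.8 g/s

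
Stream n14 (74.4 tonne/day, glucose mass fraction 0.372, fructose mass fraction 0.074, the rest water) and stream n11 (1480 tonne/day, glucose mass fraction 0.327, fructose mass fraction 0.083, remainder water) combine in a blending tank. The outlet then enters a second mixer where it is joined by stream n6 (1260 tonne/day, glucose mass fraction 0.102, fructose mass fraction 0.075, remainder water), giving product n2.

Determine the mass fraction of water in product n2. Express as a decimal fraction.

0.693

Overall, product flow = 2814.4 tonne/day.
water in = 74.4×0.554 + 1480×0.590 + 1260×0.823 = 1951.4 tonne/day.
water fraction in n2 = 0.693.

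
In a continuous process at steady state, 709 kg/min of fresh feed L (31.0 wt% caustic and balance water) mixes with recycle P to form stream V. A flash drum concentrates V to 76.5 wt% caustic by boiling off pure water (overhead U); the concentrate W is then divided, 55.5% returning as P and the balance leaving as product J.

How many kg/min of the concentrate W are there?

645.6 kg/min

Overall caustic balance (none leaves overhead): caustic in fresh feed = caustic in product, i.e. 709×0.310 = (1−0.555)·W·0.765.
W = 219.79/(0.765×0.445) = 645.63 kg/min.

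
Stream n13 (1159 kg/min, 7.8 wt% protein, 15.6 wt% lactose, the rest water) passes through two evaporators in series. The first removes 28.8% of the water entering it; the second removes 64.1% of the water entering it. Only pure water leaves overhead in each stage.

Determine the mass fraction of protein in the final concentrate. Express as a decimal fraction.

0.181

water in feed = 1159×0.766 = 887.79 kg/min.
After stage 1: water left = (1−0.288)×887.79 = 632.11; stream total = 903.32 kg/min.
After stage 2: water left = (1−0.641)×632.11 = 226.93; final concentrate = 498.13 kg/min.
protein fraction = 90.402/498.13 = 0.181.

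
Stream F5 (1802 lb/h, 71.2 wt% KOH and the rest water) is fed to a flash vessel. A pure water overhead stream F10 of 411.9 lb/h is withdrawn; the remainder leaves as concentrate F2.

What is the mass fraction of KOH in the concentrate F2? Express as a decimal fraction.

0.923

KOH is not removed: 1802×0.712 = 1283 lb/h of KOH enters F2.
Concentrate = 1802 − 411.9 = 1390.1 lb/h.
Mass fraction = 1283/1390.1 = 0.923.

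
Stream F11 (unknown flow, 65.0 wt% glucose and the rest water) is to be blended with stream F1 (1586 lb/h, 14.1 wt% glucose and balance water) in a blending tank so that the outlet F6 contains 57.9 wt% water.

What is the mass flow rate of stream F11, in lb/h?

1939 lb/h

Let F11 be the unknown flow. Total out = 1586 + F11.
water balance: 1362.4 + 0.350·F11 = 0.579·(1586 + F11)
(0.350 − 0.579)·F11 = 0.579×1586 − 1362.4 = -444.08
F11 = -444.08 / -0.229 = 1939.2 lb/h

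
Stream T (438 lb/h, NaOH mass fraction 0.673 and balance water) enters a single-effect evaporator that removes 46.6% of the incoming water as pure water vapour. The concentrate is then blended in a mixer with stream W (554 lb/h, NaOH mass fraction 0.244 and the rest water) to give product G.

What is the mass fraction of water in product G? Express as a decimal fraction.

0.535

Vapour removed = 0.466×0.327×438 = 66.743 lb/h; concentrate = 371.26 lb/h.
water reaching the mixer = 76.483 (from concentrate) + 554×0.756 = 495.31 lb/h.
Product flow = 371.26 + 554 = 925.26 lb/h; water fraction = 0.535.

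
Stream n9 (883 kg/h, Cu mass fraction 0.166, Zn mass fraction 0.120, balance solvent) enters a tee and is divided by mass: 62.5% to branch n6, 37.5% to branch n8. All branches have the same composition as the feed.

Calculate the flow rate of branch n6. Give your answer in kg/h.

551.9 kg/h

Branch n6 flow = 0.625×883 = 551.88 kg/h.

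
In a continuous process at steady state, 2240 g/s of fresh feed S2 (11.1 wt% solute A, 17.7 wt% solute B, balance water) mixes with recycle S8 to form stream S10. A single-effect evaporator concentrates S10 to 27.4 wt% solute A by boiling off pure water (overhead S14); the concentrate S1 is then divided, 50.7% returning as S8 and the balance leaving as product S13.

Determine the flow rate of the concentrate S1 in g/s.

Overall solute A balance (none leaves overhead): solute A in fresh feed = solute A in product, i.e. 2240×0.111 = (1−0.507)·S1·0.274.
S1 = 248.64/(0.274×0.493) = 1840.7 g/s.

1841 g/s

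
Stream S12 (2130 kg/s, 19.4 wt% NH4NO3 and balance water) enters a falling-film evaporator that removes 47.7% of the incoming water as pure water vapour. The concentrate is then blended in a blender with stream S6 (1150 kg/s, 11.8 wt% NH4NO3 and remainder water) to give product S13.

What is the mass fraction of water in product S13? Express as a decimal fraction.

0.777

Vapour removed = 0.477×0.806×2130 = 818.9 kg/s; concentrate = 1311.1 kg/s.
water reaching the mixer = 897.88 (from concentrate) + 1150×0.882 = 1912.2 kg/s.
Product flow = 1311.1 + 1150 = 2461.1 kg/s; water fraction = 0.777.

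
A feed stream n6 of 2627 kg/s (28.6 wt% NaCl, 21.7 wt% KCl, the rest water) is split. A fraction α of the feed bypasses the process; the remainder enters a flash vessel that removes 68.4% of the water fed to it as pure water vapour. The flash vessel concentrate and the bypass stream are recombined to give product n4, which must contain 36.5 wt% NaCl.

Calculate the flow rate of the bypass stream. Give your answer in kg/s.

All 2627×0.286 = 751.32 kg/s of NaCl reaches n4, so n4 = 751.32/0.365 = 2058.4 kg/s and vapour = 568.58 kg/s.
The evaporator receives (1−α)·2627 of feed at 0.497 water and removes 0.684 of that water:
0.684×0.497×(1−α)×2627 = 568.58
(1−α) = 568.58/893.04 = 0.6367;  α = 0.3633.
Bypass flow = 0.3633×2627 = 954.44 kg/s.

954.4 kg/s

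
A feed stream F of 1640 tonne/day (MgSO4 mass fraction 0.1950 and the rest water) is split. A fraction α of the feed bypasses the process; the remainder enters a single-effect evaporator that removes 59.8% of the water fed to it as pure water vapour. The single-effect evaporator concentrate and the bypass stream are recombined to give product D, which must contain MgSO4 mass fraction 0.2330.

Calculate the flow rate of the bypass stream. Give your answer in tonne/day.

1084 tonne/day

All 1640×0.195 = 319.8 tonne/day of MgSO4 reaches D, so D = 319.8/0.233 = 1372.5 tonne/day and vapour = 267.47 tonne/day.
The evaporator receives (1−α)·1640 of feed at 0.805 water and removes 0.598 of that water:
0.598×0.805×(1−α)×1640 = 267.47
(1−α) = 267.47/789.48 = 0.3388;  α = 0.6612.
Bypass flow = 0.6612×1640 = 1084.4 tonne/day.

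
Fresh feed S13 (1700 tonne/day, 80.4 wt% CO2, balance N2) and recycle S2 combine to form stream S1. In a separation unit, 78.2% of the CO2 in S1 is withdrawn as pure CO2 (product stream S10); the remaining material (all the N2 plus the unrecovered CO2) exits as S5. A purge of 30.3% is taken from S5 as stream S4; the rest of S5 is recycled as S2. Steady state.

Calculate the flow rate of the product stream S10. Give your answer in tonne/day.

1260 tonne/day

CO2 in S1: m_A = 1700×0.804 + (1−0.303)·(1−0.782)·m_A, so m_A = 1366.8/0.8481 = 1611.7 tonne/day.
Product S10 = 0.782×1611.7 = 1260.3 tonne/day.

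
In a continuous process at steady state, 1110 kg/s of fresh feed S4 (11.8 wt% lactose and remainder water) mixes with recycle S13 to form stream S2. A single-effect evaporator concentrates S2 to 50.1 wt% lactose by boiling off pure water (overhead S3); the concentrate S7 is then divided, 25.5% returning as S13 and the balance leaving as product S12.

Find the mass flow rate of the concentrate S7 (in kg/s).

Overall lactose balance (none leaves overhead): lactose in fresh feed = lactose in product, i.e. 1110×0.118 = (1−0.255)·S7·0.501.
S7 = 130.98/(0.501×0.745) = 350.92 kg/s.

350.9 kg/s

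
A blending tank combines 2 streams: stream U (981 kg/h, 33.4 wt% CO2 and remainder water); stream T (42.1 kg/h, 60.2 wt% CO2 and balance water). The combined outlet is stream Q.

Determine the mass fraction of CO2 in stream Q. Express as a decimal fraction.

0.345

Total flow out = 981 + 42.1 = 1023.1 kg/h.
CO2 in = 981×0.334 + 42.1×0.602 = 353 kg/h.
CO2 mass fraction in Q = 353/1023.1 = 0.345.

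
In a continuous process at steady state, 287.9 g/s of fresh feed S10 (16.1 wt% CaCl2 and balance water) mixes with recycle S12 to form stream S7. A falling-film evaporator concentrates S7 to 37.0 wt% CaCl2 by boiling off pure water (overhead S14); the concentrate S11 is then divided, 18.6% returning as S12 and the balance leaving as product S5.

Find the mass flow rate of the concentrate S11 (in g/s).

Overall CaCl2 balance (none leaves overhead): CaCl2 in fresh feed = CaCl2 in product, i.e. 287.9×0.161 = (1−0.186)·S11·0.370.
S11 = 46.352/(0.370×0.814) = 153.9 g/s.

153.9 g/s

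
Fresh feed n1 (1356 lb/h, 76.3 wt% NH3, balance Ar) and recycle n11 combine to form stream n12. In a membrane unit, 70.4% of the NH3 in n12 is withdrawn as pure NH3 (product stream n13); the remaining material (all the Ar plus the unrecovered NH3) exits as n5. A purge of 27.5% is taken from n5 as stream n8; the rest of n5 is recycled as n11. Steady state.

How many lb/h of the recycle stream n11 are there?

1130 lb/h

Ar enters only via n1 and leaves only via the purge: 1356×0.237 = 0.275×(Ar in n5), and the membrane unit passes all Ar, so Ar in n12 = Ar in n5 = 1168.6 lb/h.
NH3 in n12: m_A = 1356×0.763 + (1−0.275)·(1−0.704)·m_A, so m_A = 1034.6/0.7854 = 1317.3 lb/h.
n5 = (1−0.704)×1317.3 + 1168.6 = 1558.6 lb/h.
Recycle n11 = (1−0.275)×1558.6 = 1130 lb/h.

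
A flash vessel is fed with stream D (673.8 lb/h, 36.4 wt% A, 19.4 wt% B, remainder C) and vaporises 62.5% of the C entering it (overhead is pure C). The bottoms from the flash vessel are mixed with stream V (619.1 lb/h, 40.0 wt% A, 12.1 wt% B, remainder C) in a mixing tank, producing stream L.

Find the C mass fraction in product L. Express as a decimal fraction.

0.369

Vapour removed = 0.625×0.442×673.8 = 186.14 lb/h; concentrate = 487.66 lb/h.
C reaching the mixer = 111.68 (from concentrate) + 619.1×0.479 = 408.23 lb/h.
Product flow = 487.66 + 619.1 = 1106.8 lb/h; C fraction = 0.369.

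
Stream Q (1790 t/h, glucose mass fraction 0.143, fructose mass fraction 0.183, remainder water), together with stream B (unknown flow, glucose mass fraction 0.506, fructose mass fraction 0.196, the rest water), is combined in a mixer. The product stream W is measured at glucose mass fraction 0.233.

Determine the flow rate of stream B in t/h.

590.1 t/h

Let B be the unknown flow. Total out = 1790 + B.
glucose balance: 255.97 + 0.506·B = 0.233·(1790 + B)
(0.506 − 0.233)·B = 0.233×1790 − 255.97 = 161.1
B = 161.1 / 0.273 = 590.11 t/h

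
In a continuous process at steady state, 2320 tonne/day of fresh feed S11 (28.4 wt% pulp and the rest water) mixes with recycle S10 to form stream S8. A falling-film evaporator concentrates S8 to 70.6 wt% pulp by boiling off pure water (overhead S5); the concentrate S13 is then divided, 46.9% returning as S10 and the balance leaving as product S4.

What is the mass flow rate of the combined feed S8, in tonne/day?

3144 tonne/day

Overall pulp balance (none leaves overhead): pulp in fresh feed = pulp in product, i.e. 2320×0.284 = (1−0.469)·S13·0.706.
S13 = 658.88/(0.706×0.531) = 1757.5 tonne/day.
Recycle S10 = 0.469×1757.5 = 824.29 tonne/day.
Combined feed S8 = 2320 + 824.29 = 3144.3 tonne/day.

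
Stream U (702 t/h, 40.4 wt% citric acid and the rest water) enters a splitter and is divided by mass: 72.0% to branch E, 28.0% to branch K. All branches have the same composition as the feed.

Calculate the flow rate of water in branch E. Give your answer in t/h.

Branch E total = 0.720×702 = 505.44 t/h.
water in E = 0.596×505.44 = 301.24 t/h.

301.2 t/h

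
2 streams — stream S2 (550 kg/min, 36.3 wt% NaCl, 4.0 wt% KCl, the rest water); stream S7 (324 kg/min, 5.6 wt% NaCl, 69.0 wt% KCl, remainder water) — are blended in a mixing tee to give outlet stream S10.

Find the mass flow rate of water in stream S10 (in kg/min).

water out = water in = 550×0.597 + 324×0.254 = 410.65 kg/min.

410.6 kg/min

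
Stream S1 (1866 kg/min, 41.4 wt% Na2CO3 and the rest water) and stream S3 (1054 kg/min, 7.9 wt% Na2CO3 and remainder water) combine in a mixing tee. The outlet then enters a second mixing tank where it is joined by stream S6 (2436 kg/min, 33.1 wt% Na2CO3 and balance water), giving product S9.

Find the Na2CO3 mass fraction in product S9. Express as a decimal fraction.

Overall, product flow = 5356 kg/min.
Na2CO3 in = 1866×0.414 + 1054×0.079 + 2436×0.331 = 1662.1 kg/min.
Na2CO3 fraction in S9 = 0.310.

0.310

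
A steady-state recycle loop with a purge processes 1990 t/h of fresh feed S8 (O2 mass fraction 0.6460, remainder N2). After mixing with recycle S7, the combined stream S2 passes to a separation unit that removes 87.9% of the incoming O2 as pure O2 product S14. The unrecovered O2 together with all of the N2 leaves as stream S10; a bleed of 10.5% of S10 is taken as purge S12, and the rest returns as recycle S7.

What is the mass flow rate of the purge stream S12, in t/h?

N2 enters only via S8 and leaves only via the purge: 1990×0.354 = 0.105×(N2 in S10), and the separation unit passes all N2, so N2 in S2 = N2 in S10 = 6709.1 t/h.
O2 in S2: m_A = 1990×0.646 + (1−0.105)·(1−0.879)·m_A, so m_A = 1285.5/0.8917 = 1441.7 t/h.
S10 = (1−0.879)×1441.7 + 6709.1 = 6883.6 t/h.
Purge S12 = 0.105×6883.6 = 722.78 t/h.

722.8 t/h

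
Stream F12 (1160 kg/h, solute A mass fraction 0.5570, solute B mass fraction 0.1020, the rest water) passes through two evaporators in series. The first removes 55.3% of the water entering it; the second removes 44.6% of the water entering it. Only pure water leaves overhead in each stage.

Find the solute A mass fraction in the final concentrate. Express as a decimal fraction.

0.7492

water in feed = 1160×0.341 = 395.56 kg/h.
After stage 1: water left = (1−0.553)×395.56 = 176.82; stream total = 941.26 kg/h.
After stage 2: water left = (1−0.446)×176.82 = 97.956; final concentrate = 862.4 kg/h.
solute A fraction = 646.12/862.4 = 0.7492.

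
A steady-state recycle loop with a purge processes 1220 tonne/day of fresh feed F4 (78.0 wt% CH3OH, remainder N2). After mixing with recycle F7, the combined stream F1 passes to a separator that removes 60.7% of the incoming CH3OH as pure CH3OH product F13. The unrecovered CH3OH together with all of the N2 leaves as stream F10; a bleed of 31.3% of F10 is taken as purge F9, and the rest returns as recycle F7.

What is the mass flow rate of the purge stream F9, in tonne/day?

N2 enters only via F4 and leaves only via the purge: 1220×0.220 = 0.313×(N2 in F10), and the separator passes all N2, so N2 in F1 = N2 in F10 = 857.51 tonne/day.
CH3OH in F1: m_A = 1220×0.780 + (1−0.313)·(1−0.607)·m_A, so m_A = 951.6/0.7300 = 1303.5 tonne/day.
F10 = (1−0.607)×1303.5 + 857.51 = 1369.8 tonne/day.
Purge F9 = 0.313×1369.8 = 428.75 tonne/day.

428.7 tonne/day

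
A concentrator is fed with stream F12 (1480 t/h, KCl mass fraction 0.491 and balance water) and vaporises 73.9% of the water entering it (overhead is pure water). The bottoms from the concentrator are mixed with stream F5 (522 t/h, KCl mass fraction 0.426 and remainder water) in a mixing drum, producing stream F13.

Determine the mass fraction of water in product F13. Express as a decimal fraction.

0.343

Vapour removed = 0.739×0.509×1480 = 556.7 t/h; concentrate = 923.3 t/h.
water reaching the mixer = 196.62 (from concentrate) + 522×0.574 = 496.24 t/h.
Product flow = 923.3 + 522 = 1445.3 t/h; water fraction = 0.343.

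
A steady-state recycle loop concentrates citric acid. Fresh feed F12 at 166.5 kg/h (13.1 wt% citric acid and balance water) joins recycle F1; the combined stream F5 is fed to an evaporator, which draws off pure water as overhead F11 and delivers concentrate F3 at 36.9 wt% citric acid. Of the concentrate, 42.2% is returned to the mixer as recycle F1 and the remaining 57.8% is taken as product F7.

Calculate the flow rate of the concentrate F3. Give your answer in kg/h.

102.3 kg/h

Overall citric acid balance (none leaves overhead): citric acid in fresh feed = citric acid in product, i.e. 166.5×0.131 = (1−0.422)·F3·0.369.
F3 = 21.812/(0.369×0.578) = 102.27 kg/h.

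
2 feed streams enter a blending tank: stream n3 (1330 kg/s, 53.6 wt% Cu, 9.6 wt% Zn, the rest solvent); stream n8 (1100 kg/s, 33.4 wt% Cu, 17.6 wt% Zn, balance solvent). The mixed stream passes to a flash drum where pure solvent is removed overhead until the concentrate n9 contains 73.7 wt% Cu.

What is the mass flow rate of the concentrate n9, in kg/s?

Cu entering = 1330×0.536 + 1100×0.334 = 1080.3 kg/s.
All Cu reports to n9, so n9 = 1080.3/0.737 = 1465.8 kg/s.

1466 kg/s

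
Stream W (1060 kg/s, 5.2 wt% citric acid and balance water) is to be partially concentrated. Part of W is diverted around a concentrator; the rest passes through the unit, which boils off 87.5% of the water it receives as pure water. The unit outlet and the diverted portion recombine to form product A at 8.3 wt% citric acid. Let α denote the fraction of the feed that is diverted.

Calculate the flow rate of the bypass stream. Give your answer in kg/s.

All 1060×0.052 = 55.12 kg/s of citric acid reaches A, so A = 55.12/0.083 = 664.1 kg/s and vapour = 395.9 kg/s.
The evaporator receives (1−α)·1060 of feed at 0.948 water and removes 0.875 of that water:
0.875×0.948×(1−α)×1060 = 395.9
(1−α) = 395.9/879.27 = 0.4503;  α = 0.5497.
Bypass flow = 0.5497×1060 = 582.72 kg/s.

582.7 kg/s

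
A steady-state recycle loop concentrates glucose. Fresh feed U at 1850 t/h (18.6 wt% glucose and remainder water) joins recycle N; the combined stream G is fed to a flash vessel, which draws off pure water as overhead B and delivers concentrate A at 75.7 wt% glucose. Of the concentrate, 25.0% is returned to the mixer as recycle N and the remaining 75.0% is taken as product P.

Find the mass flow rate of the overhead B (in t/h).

1395 t/h

Overall glucose balance (none leaves overhead): glucose in fresh feed = glucose in product, i.e. 1850×0.186 = (1−0.250)·A·0.757.
A = 344.1/(0.757×0.750) = 606.08 t/h.
Recycle N = 0.250×606.08 = 151.52 t/h.
Combined feed G = 1850 + 151.52 = 2001.5 t/h.
Overhead B = G − A = 2001.5 − 606.08 = 1395.4 t/h.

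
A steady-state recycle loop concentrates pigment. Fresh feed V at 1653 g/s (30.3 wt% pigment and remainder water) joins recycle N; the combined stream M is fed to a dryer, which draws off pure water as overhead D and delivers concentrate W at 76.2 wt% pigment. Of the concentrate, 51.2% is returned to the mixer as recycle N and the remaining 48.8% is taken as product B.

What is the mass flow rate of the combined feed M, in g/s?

2343 g/s

Overall pigment balance (none leaves overhead): pigment in fresh feed = pigment in product, i.e. 1653×0.303 = (1−0.512)·W·0.762.
W = 500.86/(0.762×0.488) = 1346.9 g/s.
Recycle N = 0.512×1346.9 = 689.62 g/s.
Combined feed M = 1653 + 689.62 = 2342.6 g/s.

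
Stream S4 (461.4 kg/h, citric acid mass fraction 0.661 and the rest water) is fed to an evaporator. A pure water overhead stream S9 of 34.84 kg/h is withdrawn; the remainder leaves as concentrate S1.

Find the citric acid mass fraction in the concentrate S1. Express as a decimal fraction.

citric acid is not removed: 461.4×0.661 = 304.99 kg/h of citric acid enters S1.
Concentrate = 461.4 − 34.84 = 426.56 kg/h.
Mass fraction = 304.99/426.56 = 0.715.

0.715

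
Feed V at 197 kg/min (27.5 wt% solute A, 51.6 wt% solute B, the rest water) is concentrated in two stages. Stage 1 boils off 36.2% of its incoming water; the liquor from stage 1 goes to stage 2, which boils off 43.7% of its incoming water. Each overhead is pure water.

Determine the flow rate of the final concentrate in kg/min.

water in feed = 197×0.209 = 41.173 kg/min.
After stage 1: water left = (1−0.362)×41.173 = 26.268; stream total = 182.1 kg/min.
After stage 2: water left = (1−0.437)×26.268 = 14.789; final concentrate = 170.62 kg/min.

170.6 kg/min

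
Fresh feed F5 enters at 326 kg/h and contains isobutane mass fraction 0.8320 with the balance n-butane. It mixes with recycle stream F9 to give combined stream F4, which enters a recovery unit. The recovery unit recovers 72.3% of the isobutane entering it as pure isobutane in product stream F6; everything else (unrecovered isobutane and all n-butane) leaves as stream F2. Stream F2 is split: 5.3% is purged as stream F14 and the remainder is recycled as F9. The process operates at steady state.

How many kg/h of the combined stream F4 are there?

1401 kg/h

n-butane enters only via F5 and leaves only via the purge: 326×0.168 = 0.053×(n-butane in F2), and the recovery unit passes all n-butane, so n-butane in F4 = n-butane in F2 = 1033.4 kg/h.
isobutane in F4: m_A = 326×0.832 + (1−0.053)·(1−0.723)·m_A, so m_A = 271.23/0.7377 = 367.68 kg/h.
F4 = 367.68 + 1033.4 = 1401 kg/h.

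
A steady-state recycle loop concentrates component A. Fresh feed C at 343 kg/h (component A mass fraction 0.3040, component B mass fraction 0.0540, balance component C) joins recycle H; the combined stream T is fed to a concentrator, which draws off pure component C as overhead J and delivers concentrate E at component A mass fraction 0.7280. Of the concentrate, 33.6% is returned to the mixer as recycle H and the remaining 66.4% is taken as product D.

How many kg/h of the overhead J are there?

199.8 kg/h

Overall component A balance (none leaves overhead): component A in fresh feed = component A in product, i.e. 343×0.304 = (1−0.336)·E·0.728.
E = 104.27/(0.728×0.664) = 215.71 kg/h.
Recycle H = 0.336×215.71 = 72.478 kg/h.
Combined feed T = 343 + 72.478 = 415.48 kg/h.
Overhead J = T − E = 415.48 − 215.71 = 199.77 kg/h.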